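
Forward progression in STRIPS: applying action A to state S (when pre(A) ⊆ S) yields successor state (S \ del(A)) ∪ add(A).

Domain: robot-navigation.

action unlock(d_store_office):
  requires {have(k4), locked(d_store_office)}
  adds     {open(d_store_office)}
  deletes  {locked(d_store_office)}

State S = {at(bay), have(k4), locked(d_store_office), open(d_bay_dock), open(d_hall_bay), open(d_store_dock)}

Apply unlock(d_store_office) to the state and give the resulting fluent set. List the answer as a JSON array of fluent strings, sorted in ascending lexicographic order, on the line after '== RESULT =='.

Progress:
  pre ⊆ S: {have(k4), locked(d_store_office)} ⊆ S  — applicable
  S \ del = {at(bay), have(k4), open(d_bay_dock), open(d_hall_bay), open(d_store_dock)}
  ∪ add   = {at(bay), have(k4), open(d_bay_dock), open(d_hall_bay), open(d_store_dock), open(d_store_office)}

== RESULT ==
["at(bay)", "have(k4)", "open(d_bay_dock)", "open(d_hall_bay)", "open(d_store_dock)", "open(d_store_office)"]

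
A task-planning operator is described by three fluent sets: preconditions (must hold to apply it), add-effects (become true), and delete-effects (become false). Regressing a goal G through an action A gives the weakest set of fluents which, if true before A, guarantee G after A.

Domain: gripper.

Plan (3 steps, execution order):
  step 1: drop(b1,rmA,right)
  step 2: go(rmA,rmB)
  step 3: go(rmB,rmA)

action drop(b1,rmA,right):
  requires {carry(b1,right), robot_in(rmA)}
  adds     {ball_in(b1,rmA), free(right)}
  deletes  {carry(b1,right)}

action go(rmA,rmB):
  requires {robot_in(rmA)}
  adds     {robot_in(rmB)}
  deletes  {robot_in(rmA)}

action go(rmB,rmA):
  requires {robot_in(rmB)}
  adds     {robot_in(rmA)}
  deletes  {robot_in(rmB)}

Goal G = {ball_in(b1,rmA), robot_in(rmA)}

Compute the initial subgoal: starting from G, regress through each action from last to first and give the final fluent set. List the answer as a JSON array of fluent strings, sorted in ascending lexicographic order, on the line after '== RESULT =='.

Work backward from the goal:
  through step 3 (go(rmB,rmA)): drop {robot_in(rmA)}, keep {ball_in(b1,rmA)}, require {robot_in(rmB)}
    → {ball_in(b1,rmA), robot_in(rmB)}
  through step 2 (go(rmA,rmB)): drop {robot_in(rmB)}, keep {ball_in(b1,rmA)}, require {robot_in(rmA)}
    → {ball_in(b1,rmA), robot_in(rmA)}
  through step 1 (drop(b1,rmA,right)): drop {ball_in(b1,rmA)}, keep {robot_in(rmA)}, require {carry(b1,right), robot_in(rmA)}
    → {carry(b1,right), robot_in(rmA)}

== RESULT ==
["carry(b1,right)", "robot_in(rmA)"]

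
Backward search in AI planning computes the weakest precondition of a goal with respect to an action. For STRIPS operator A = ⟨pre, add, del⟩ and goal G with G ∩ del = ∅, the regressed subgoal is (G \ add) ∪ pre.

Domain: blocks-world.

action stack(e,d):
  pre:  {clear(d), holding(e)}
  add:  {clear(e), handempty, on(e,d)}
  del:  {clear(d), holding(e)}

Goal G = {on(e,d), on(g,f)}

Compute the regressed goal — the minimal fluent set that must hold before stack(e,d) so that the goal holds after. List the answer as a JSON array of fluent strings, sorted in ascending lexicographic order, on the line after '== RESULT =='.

Regress:
  G ∩ del = {}  (empty — regression defined)
  G \ add = {on(e,d), on(g,f)} \ {clear(e), handempty, on(e,d)} = {on(g,f)}
  ∪ pre   = {on(g,f)} ∪ {clear(d), holding(e)}
          = {clear(d), holding(e), on(g,f)}

== RESULT ==
["clear(d)", "holding(e)", "on(g,f)"]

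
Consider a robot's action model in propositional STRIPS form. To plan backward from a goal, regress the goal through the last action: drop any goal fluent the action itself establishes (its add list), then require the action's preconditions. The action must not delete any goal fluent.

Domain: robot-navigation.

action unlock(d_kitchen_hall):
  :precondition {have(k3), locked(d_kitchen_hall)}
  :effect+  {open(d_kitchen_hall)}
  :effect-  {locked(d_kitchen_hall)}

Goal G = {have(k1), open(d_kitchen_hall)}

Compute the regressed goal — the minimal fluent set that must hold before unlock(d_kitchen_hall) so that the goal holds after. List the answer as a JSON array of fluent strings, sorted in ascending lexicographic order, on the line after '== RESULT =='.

Regress:
  G ∩ del = {}  (empty — regression defined)
  G \ add = {have(k1), open(d_kitchen_hall)} \ {open(d_kitchen_hall)} = {have(k1)}
  ∪ pre   = {have(k1)} ∪ {have(k3), locked(d_kitchen_hall)}
          = {have(k1), have(k3), locked(d_kitchen_hall)}

== RESULT ==
["have(k1)", "have(k3)", "locked(d_kitchen_hall)"]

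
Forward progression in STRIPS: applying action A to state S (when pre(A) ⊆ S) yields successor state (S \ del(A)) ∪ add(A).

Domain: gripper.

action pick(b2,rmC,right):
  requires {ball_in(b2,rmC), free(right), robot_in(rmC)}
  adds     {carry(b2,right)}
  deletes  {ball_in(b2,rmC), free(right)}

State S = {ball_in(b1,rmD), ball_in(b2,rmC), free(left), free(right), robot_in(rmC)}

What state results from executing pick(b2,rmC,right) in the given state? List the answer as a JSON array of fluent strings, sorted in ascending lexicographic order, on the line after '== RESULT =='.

Progress:
  pre ⊆ S: {ball_in(b2,rmC), free(right), robot_in(rmC)} ⊆ S  — applicable
  S \ del = {ball_in(b1,rmD), free(left), robot_in(rmC)}
  ∪ add   = {ball_in(b1,rmD), carry(b2,right), free(left), robot_in(rmC)}

== RESULT ==
["ball_in(b1,rmD)", "carry(b2,right)", "free(left)", "robot_in(rmC)"]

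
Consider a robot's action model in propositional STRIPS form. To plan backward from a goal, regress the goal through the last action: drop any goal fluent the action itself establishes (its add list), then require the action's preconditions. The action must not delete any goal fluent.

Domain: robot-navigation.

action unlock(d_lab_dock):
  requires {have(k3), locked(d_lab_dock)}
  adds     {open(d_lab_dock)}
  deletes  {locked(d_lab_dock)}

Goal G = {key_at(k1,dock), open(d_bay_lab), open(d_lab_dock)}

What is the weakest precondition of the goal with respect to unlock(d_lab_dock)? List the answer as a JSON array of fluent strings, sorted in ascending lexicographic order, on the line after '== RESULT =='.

Compute (G \ add) ∪ pre:
  G ∩ del = {}  (empty — regression defined)
  G \ add = {key_at(k1,dock), open(d_bay_lab), open(d_lab_dock)} \ {open(d_lab_dock)} = {key_at(k1,dock), open(d_bay_lab)}
  ∪ pre   = {key_at(k1,dock), open(d_bay_lab)} ∪ {have(k3), locked(d_lab_dock)}
          = {have(k3), key_at(k1,dock), locked(d_lab_dock), open(d_bay_lab)}

== RESULT ==
["have(k3)", "key_at(k1,dock)", "locked(d_lab_dock)", "open(d_bay_lab)"]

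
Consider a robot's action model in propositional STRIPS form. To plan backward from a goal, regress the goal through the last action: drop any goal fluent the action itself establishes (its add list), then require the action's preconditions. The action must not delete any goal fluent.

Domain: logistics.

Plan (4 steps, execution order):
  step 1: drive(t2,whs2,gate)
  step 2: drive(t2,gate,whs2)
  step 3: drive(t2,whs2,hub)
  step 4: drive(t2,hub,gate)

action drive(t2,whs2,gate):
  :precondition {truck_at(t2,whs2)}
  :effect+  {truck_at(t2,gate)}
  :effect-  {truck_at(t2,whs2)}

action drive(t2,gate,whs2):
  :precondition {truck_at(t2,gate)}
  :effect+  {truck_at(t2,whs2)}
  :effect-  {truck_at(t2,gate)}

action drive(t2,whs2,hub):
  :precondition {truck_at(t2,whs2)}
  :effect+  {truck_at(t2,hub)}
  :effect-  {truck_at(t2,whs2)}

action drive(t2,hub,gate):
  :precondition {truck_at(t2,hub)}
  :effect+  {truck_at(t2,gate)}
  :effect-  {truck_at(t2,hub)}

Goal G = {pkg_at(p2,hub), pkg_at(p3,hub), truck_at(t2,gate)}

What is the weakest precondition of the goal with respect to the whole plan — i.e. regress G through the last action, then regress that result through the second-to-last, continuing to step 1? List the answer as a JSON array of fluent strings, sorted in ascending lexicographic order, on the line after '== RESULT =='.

Regress step by step:
  through step 4 (drive(t2,hub,gate)): drop {truck_at(t2,gate)}, keep {pkg_at(p2,hub), pkg_at(p3,hub)}, require {truck_at(t2,hub)}
    → {pkg_at(p2,hub), pkg_at(p3,hub), truck_at(t2,hub)}
  through step 3 (drive(t2,whs2,hub)): drop {truck_at(t2,hub)}, keep {pkg_at(p2,hub), pkg_at(p3,hub)}, require {truck_at(t2,whs2)}
    → {pkg_at(p2,hub), pkg_at(p3,hub), truck_at(t2,whs2)}
  through step 2 (drive(t2,gate,whs2)): drop {truck_at(t2,whs2)}, keep {pkg_at(p2,hub), pkg_at(p3,hub)}, require {truck_at(t2,gate)}
    → {pkg_at(p2,hub), pkg_at(p3,hub), truck_at(t2,gate)}
  through step 1 (drive(t2,whs2,gate)): drop {truck_at(t2,gate)}, keep {pkg_at(p2,hub), pkg_at(p3,hub)}, require {truck_at(t2,whs2)}
    → {pkg_at(p2,hub), pkg_at(p3,hub), truck_at(t2,whs2)}

== RESULT ==
["pkg_at(p2,hub)", "pkg_at(p3,hub)", "truck_at(t2,whs2)"]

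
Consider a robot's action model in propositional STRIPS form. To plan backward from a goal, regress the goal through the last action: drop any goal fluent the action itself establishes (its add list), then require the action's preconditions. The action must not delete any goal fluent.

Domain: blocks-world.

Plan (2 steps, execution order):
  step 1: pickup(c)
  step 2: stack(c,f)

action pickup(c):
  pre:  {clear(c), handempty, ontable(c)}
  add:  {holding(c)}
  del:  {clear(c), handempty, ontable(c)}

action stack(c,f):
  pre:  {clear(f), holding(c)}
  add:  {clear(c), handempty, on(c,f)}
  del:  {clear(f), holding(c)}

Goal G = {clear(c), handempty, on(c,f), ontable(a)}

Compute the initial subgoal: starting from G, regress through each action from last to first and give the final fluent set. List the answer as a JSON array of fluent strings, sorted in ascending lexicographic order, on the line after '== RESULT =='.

Work backward from the goal:
  through step 2 (stack(c,f)): drop {clear(c), handempty, on(c,f)}, keep {ontable(a)}, require {clear(f), holding(c)}
    → {clear(f), holding(c), ontable(a)}
  through step 1 (pickup(c)): drop {holding(c)}, keep {clear(f), ontable(a)}, require {clear(c), handempty, ontable(c)}
    → {clear(c), clear(f), handempty, ontable(a), ontable(c)}

== RESULT ==
["clear(c)", "clear(f)", "handempty", "ontable(a)", "ontable(c)"]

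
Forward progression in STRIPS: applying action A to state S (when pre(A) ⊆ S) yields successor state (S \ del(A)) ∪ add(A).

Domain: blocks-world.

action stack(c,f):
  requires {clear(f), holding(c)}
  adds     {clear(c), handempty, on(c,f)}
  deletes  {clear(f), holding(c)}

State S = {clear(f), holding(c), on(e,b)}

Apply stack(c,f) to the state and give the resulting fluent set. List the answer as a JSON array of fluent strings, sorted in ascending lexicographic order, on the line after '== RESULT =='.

Progress:
  pre ⊆ S: {clear(f), holding(c)} ⊆ S  — applicable
  S \ del = {on(e,b)}
  ∪ add   = {clear(c), handempty, on(c,f), on(e,b)}

== RESULT ==
["clear(c)", "handempty", "on(c,f)", "on(e,b)"]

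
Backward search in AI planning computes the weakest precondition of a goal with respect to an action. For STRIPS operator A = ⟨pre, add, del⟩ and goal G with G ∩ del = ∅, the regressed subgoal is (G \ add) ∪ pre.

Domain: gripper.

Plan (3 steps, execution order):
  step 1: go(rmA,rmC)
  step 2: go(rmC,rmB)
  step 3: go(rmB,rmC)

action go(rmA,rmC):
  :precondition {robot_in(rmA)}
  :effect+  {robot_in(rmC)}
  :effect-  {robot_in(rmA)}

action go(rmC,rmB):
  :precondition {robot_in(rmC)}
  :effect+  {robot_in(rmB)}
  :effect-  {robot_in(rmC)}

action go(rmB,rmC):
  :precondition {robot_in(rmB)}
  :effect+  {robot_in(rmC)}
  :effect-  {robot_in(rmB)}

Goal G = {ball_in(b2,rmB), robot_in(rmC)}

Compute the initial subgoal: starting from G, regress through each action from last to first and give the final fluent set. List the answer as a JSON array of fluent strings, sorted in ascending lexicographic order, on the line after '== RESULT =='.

Work backward from the goal:
  through step 3 (go(rmB,rmC)): drop {robot_in(rmC)}, keep {ball_in(b2,rmB)}, require {robot_in(rmB)}
    → {ball_in(b2,rmB), robot_in(rmB)}
  through step 2 (go(rmC,rmB)): drop {robot_in(rmB)}, keep {ball_in(b2,rmB)}, require {robot_in(rmC)}
    → {ball_in(b2,rmB), robot_in(rmC)}
  through step 1 (go(rmA,rmC)): drop {robot_in(rmC)}, keep {ball_in(b2,rmB)}, require {robot_in(rmA)}
    → {ball_in(b2,rmB), robot_in(rmA)}

== RESULT ==
["ball_in(b2,rmB)", "robot_in(rmA)"]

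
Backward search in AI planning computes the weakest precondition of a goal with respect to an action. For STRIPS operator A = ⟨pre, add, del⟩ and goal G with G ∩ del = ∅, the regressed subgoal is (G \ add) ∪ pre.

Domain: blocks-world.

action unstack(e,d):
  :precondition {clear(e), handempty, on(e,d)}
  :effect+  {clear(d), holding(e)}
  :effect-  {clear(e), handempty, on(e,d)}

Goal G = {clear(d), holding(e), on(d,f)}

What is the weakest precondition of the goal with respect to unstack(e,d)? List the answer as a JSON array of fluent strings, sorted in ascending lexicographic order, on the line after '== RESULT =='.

Compute (G \ add) ∪ pre:
  G ∩ del = {}  (empty — regression defined)
  G \ add = {clear(d), holding(e), on(d,f)} \ {clear(d), holding(e)} = {on(d,f)}
  ∪ pre   = {on(d,f)} ∪ {clear(e), handempty, on(e,d)}
          = {clear(e), handempty, on(d,f), on(e,d)}

== RESULT ==
["clear(e)", "handempty", "on(d,f)", "on(e,d)"]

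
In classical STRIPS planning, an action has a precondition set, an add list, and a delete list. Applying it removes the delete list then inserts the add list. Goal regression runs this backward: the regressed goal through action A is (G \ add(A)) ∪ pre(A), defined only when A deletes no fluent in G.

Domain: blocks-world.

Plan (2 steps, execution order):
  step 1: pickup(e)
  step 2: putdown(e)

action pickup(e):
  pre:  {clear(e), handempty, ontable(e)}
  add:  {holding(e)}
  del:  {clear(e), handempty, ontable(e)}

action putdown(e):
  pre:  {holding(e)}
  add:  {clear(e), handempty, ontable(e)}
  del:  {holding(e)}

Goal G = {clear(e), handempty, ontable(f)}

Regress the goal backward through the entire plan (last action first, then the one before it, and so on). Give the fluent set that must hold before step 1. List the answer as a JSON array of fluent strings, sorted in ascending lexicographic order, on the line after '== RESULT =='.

Work backward from the goal:
  through step 2 (putdown(e)): drop {clear(e), handempty}, keep {ontable(f)}, require {holding(e)}
    → {holding(e), ontable(f)}
  through step 1 (pickup(e)): drop {holding(e)}, keep {ontable(f)}, require {clear(e), handempty, ontable(e)}
    → {clear(e), handempty, ontable(e), ontable(f)}

== RESULT ==
["clear(e)", "handempty", "ontable(e)", "ontable(f)"]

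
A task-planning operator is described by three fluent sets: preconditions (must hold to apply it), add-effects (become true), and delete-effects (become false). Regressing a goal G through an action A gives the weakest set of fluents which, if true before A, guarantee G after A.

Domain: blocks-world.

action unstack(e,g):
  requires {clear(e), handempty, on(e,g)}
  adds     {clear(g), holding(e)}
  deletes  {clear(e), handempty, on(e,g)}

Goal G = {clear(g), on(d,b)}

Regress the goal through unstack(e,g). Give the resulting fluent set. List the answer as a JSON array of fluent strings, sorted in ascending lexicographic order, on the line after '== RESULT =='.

Compute (G \ add) ∪ pre:
  G ∩ del = {}  (empty — regression defined)
  G \ add = {clear(g), on(d,b)} \ {clear(g), holding(e)} = {on(d,b)}
  ∪ pre   = {on(d,b)} ∪ {clear(e), handempty, on(e,g)}
          = {clear(e), handempty, on(d,b), on(e,g)}

== RESULT ==
["clear(e)", "handempty", "on(d,b)", "on(e,g)"]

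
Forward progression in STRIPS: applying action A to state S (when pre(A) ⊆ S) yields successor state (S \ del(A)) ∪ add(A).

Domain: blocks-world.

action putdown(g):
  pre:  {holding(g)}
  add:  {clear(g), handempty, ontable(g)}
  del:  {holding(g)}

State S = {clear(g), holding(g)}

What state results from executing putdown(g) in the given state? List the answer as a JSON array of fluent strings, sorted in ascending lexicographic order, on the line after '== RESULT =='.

Compute (S \ del) ∪ add:
  pre ⊆ S: {holding(g)} ⊆ S  — applicable
  S \ del = {clear(g)}
  ∪ add   = {clear(g), handempty, ontable(g)}

== RESULT ==
["clear(g)", "handempty", "ontable(g)"]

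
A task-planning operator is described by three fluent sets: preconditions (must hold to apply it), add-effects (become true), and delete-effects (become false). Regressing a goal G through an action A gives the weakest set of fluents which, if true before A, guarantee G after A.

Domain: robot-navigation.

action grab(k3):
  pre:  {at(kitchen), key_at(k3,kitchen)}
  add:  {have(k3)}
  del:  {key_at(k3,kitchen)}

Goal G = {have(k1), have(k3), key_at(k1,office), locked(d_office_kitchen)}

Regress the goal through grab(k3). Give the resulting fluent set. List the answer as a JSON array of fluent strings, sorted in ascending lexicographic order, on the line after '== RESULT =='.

Compute (G \ add) ∪ pre:
  G ∩ del = {}  (empty — regression defined)
  G \ add = {have(k1), have(k3), key_at(k1,office), locked(d_office_kitchen)} \ {have(k3)} = {have(k1), key_at(k1,office), locked(d_office_kitchen)}
  ∪ pre   = {have(k1), key_at(k1,office), locked(d_office_kitchen)} ∪ {at(kitchen), key_at(k3,kitchen)}
          = {at(kitchen), have(k1), key_at(k1,office), key_at(k3,kitchen), locked(d_office_kitchen)}

== RESULT ==
["at(kitchen)", "have(k1)", "key_at(k1,office)", "key_at(k3,kitchen)", "locked(d_office_kitchen)"]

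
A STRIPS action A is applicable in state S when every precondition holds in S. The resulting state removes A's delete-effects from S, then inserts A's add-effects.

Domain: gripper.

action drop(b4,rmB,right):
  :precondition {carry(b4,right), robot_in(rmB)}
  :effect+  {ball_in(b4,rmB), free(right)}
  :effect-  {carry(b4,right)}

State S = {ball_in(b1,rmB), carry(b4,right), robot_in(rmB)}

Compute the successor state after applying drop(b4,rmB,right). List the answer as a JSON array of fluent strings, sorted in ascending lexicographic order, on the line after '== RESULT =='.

Compute (S \ del) ∪ add:
  pre ⊆ S: {carry(b4,right), robot_in(rmB)} ⊆ S  — applicable
  S \ del = {ball_in(b1,rmB), robot_in(rmB)}
  ∪ add   = {ball_in(b1,rmB), ball_in(b4,rmB), free(right), robot_in(rmB)}

== RESULT ==
["ball_in(b1,rmB)", "ball_in(b4,rmB)", "free(right)", "robot_in(rmB)"]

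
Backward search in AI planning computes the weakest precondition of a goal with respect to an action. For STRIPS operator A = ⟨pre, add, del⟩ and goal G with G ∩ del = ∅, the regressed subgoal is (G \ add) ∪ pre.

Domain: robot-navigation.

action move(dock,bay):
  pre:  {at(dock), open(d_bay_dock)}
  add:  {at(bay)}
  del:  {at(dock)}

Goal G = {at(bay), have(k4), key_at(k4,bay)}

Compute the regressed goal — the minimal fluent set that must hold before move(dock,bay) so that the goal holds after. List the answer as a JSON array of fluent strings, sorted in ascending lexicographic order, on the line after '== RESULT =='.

Regress:
  G ∩ del = {}  (empty — regression defined)
  G \ add = {at(bay), have(k4), key_at(k4,bay)} \ {at(bay)} = {have(k4), key_at(k4,bay)}
  ∪ pre   = {have(k4), key_at(k4,bay)} ∪ {at(dock), open(d_bay_dock)}
          = {at(dock), have(k4), key_at(k4,bay), open(d_bay_dock)}

== RESULT ==
["at(dock)", "have(k4)", "key_at(k4,bay)", "open(d_bay_dock)"]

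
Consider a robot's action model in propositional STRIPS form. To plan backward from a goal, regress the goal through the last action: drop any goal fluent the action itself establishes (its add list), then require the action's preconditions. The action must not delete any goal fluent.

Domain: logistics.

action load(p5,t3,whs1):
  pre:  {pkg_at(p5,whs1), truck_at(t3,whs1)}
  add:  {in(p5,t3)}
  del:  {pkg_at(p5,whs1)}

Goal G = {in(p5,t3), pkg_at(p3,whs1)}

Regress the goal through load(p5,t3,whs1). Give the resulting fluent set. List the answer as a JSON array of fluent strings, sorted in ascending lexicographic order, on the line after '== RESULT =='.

Regress:
  G ∩ del = {}  (empty — regression defined)
  G \ add = {in(p5,t3), pkg_at(p3,whs1)} \ {in(p5,t3)} = {pkg_at(p3,whs1)}
  ∪ pre   = {pkg_at(p3,whs1)} ∪ {pkg_at(p5,whs1), truck_at(t3,whs1)}
          = {pkg_at(p3,whs1), pkg_at(p5,whs1), truck_at(t3,whs1)}

== RESULT ==
["pkg_at(p3,whs1)", "pkg_at(p5,whs1)", "truck_at(t3,whs1)"]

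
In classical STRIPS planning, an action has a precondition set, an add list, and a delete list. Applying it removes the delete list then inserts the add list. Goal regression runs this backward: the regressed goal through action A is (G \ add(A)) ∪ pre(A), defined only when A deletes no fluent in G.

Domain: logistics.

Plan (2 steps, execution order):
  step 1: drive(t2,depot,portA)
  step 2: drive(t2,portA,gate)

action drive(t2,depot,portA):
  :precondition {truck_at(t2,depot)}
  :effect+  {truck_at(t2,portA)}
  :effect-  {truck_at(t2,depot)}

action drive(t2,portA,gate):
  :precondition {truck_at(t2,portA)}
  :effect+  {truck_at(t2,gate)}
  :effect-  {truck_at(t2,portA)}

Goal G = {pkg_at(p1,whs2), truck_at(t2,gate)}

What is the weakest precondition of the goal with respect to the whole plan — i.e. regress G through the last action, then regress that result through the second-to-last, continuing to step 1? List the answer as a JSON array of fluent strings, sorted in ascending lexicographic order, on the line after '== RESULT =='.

Regress step by step:
  through step 2 (drive(t2,portA,gate)): drop {truck_at(t2,gate)}, keep {pkg_at(p1,whs2)}, require {truck_at(t2,portA)}
    → {pkg_at(p1,whs2), truck_at(t2,portA)}
  through step 1 (drive(t2,depot,portA)): drop {truck_at(t2,portA)}, keep {pkg_at(p1,whs2)}, require {truck_at(t2,depot)}
    → {pkg_at(p1,whs2), truck_at(t2,depot)}

== RESULT ==
["pkg_at(p1,whs2)", "truck_at(t2,depot)"]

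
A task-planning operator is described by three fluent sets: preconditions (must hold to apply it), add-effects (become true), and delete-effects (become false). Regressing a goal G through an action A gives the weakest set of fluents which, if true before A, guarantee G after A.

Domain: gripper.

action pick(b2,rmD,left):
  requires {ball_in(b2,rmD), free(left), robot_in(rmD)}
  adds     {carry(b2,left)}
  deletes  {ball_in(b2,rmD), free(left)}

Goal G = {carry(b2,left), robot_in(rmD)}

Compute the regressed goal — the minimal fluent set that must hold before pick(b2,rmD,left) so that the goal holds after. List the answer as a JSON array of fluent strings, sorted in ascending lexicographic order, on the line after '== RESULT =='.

Regress:
  G ∩ del = {}  (empty — regression defined)
  G \ add = {carry(b2,left), robot_in(rmD)} \ {carry(b2,left)} = {robot_in(rmD)}
  ∪ pre   = {robot_in(rmD)} ∪ {ball_in(b2,rmD), free(left), robot_in(rmD)}
          = {ball_in(b2,rmD), free(left), robot_in(rmD)}

== RESULT ==
["ball_in(b2,rmD)", "free(left)", "robot_in(rmD)"]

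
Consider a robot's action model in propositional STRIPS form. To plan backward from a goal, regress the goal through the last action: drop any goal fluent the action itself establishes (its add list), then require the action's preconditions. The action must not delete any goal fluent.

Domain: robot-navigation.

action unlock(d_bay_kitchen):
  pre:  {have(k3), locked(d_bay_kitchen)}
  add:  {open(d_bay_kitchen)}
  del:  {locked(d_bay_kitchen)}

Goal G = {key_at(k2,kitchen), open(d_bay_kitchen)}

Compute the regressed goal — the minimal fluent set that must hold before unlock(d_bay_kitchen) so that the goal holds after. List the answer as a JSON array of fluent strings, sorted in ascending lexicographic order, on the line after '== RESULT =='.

Compute (G \ add) ∪ pre:
  G ∩ del = {}  (empty — regression defined)
  G \ add = {key_at(k2,kitchen), open(d_bay_kitchen)} \ {open(d_bay_kitchen)} = {key_at(k2,kitchen)}
  ∪ pre   = {key_at(k2,kitchen)} ∪ {have(k3), locked(d_bay_kitchen)}
          = {have(k3), key_at(k2,kitchen), locked(d_bay_kitchen)}

== RESULT ==
["have(k3)", "key_at(k2,kitchen)", "locked(d_bay_kitchen)"]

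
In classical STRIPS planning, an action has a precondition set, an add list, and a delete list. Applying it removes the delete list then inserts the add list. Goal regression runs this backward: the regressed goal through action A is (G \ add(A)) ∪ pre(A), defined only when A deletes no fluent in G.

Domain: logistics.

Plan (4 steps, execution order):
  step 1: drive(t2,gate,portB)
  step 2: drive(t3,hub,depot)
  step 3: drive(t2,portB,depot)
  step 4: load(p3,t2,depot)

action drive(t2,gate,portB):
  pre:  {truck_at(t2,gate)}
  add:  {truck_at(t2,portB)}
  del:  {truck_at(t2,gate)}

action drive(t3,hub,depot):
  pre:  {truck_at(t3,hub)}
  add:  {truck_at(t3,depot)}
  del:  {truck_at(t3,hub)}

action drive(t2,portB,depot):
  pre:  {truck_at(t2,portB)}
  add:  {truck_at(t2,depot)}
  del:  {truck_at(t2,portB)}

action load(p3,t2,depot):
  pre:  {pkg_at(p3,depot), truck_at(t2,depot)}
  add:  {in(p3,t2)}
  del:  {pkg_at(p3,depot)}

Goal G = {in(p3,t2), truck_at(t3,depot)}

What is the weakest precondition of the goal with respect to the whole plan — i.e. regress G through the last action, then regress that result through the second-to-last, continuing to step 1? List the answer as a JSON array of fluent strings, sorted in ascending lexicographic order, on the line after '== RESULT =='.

Work backward from the goal:
  through step 4 (load(p3,t2,depot)): drop {in(p3,t2)}, keep {truck_at(t3,depot)}, require {pkg_at(p3,depot), truck_at(t2,depot)}
    → {pkg_at(p3,depot), truck_at(t2,depot), truck_at(t3,depot)}
  through step 3 (drive(t2,portB,depot)): drop {truck_at(t2,depot)}, keep {pkg_at(p3,depot), truck_at(t3,depot)}, require {truck_at(t2,portB)}
    → {pkg_at(p3,depot), truck_at(t2,portB), truck_at(t3,depot)}
  through step 2 (drive(t3,hub,depot)): drop {truck_at(t3,depot)}, keep {pkg_at(p3,depot), truck_at(t2,portB)}, require {truck_at(t3,hub)}
    → {pkg_at(p3,depot), truck_at(t2,portB), truck_at(t3,hub)}
  through step 1 (drive(t2,gate,portB)): drop {truck_at(t2,portB)}, keep {pkg_at(p3,depot), truck_at(t3,hub)}, require {truck_at(t2,gate)}
    → {pkg_at(p3,depot), truck_at(t2,gate), truck_at(t3,hub)}

== RESULT ==
["pkg_at(p3,depot)", "truck_at(t2,gate)", "truck_at(t3,hub)"]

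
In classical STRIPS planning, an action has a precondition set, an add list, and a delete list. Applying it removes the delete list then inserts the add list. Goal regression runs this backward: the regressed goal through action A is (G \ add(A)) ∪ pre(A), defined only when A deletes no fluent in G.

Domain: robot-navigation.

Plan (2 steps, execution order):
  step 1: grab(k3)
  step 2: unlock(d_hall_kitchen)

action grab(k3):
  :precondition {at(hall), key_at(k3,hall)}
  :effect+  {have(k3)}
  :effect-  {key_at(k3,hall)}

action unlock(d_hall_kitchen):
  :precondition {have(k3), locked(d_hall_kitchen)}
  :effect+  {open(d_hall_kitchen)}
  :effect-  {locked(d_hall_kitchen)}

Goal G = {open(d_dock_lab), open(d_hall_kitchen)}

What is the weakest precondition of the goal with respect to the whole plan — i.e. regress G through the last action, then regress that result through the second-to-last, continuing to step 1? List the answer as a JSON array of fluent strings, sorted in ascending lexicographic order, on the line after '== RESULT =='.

Regress step by step:
  through step 2 (unlock(d_hall_kitchen)): drop {open(d_hall_kitchen)}, keep {open(d_dock_lab)}, require {have(k3), locked(d_hall_kitchen)}
    → {have(k3), locked(d_hall_kitchen), open(d_dock_lab)}
  through step 1 (grab(k3)): drop {have(k3)}, keep {locked(d_hall_kitchen), open(d_dock_lab)}, require {at(hall), key_at(k3,hall)}
    → {at(hall), key_at(k3,hall), locked(d_hall_kitchen), open(d_dock_lab)}

== RESULT ==
["at(hall)", "key_at(k3,hall)", "locked(d_hall_kitchen)", "open(d_dock_lab)"]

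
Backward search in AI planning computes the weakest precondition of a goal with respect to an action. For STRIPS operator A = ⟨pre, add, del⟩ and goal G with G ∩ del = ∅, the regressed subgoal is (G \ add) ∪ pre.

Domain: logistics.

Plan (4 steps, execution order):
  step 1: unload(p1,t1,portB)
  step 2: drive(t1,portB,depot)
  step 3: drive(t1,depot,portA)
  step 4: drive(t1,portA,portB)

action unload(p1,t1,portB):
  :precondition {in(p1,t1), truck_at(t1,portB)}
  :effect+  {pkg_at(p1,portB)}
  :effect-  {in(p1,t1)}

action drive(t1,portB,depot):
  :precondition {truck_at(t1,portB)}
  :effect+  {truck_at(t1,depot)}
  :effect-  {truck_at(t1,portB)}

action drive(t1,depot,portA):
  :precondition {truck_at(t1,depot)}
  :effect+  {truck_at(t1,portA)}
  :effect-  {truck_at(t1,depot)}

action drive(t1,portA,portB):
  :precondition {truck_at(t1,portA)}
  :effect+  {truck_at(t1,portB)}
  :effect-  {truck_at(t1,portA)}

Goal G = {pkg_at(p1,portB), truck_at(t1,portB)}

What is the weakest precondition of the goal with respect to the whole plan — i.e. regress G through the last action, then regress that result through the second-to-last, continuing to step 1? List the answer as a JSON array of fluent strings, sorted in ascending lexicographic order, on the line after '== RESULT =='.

Regress step by step:
  through step 4 (drive(t1,portA,portB)): drop {truck_at(t1,portB)}, keep {pkg_at(p1,portB)}, require {truck_at(t1,portA)}
    → {pkg_at(p1,portB), truck_at(t1,portA)}
  through step 3 (drive(t1,depot,portA)): drop {truck_at(t1,portA)}, keep {pkg_at(p1,portB)}, require {truck_at(t1,depot)}
    → {pkg_at(p1,portB), truck_at(t1,depot)}
  through step 2 (drive(t1,portB,depot)): drop {truck_at(t1,depot)}, keep {pkg_at(p1,portB)}, require {truck_at(t1,portB)}
    → {pkg_at(p1,portB), truck_at(t1,portB)}
  through step 1 (unload(p1,t1,portB)): drop {pkg_at(p1,portB)}, keep {truck_at(t1,portB)}, require {in(p1,t1), truck_at(t1,portB)}
    → {in(p1,t1), truck_at(t1,portB)}

== RESULT ==
["in(p1,t1)", "truck_at(t1,portB)"]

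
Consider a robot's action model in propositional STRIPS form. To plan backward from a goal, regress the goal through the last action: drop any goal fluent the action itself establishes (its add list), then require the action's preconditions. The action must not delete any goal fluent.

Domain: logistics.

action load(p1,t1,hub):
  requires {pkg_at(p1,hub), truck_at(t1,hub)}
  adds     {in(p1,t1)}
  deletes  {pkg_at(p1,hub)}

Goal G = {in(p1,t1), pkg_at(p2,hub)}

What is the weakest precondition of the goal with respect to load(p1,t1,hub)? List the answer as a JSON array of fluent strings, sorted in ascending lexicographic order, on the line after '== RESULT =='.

Compute (G \ add) ∪ pre:
  G ∩ del = {}  (empty — regression defined)
  G \ add = {in(p1,t1), pkg_at(p2,hub)} \ {in(p1,t1)} = {pkg_at(p2,hub)}
  ∪ pre   = {pkg_at(p2,hub)} ∪ {pkg_at(p1,hub), truck_at(t1,hub)}
          = {pkg_at(p1,hub), pkg_at(p2,hub), truck_at(t1,hub)}

== RESULT ==
["pkg_at(p1,hub)", "pkg_at(p2,hub)", "truck_at(t1,hub)"]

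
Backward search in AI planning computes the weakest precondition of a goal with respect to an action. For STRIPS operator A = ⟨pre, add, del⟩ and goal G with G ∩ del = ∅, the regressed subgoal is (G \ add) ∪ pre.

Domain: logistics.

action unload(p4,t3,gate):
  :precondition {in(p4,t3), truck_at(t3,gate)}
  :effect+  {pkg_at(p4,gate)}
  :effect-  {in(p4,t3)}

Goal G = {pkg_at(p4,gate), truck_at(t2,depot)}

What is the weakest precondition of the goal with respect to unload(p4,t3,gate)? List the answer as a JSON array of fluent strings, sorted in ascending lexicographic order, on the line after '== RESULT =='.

Regress:
  G ∩ del = {}  (empty — regression defined)
  G \ add = {pkg_at(p4,gate), truck_at(t2,depot)} \ {pkg_at(p4,gate)} = {truck_at(t2,depot)}
  ∪ pre   = {truck_at(t2,depot)} ∪ {in(p4,t3), truck_at(t3,gate)}
          = {in(p4,t3), truck_at(t2,depot), truck_at(t3,gate)}

== RESULT ==
["in(p4,t3)", "truck_at(t2,depot)", "truck_at(t3,gate)"]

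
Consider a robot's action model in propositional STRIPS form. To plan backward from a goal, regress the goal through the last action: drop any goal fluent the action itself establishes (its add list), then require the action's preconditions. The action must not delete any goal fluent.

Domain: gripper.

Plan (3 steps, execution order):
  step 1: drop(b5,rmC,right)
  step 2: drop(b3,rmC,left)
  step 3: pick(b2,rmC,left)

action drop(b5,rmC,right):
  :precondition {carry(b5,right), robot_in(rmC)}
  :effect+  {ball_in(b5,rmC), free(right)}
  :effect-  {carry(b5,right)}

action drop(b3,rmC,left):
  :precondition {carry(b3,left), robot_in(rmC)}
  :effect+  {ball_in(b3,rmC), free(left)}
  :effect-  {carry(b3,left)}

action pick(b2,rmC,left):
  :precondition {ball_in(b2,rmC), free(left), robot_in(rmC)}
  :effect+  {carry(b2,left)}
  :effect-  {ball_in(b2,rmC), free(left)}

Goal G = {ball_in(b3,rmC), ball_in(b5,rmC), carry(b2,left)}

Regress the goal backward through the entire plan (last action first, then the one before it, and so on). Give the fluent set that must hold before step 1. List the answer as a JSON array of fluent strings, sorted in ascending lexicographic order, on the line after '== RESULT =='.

Regress step by step:
  through step 3 (pick(b2,rmC,left)): drop {carry(b2,left)}, keep {ball_in(b3,rmC), ball_in(b5,rmC)}, require {ball_in(b2,rmC), free(left), robot_in(rmC)}
    → {ball_in(b2,rmC), ball_in(b3,rmC), ball_in(b5,rmC), free(left), robot_in(rmC)}
  through step 2 (drop(b3,rmC,left)): drop {ball_in(b3,rmC), free(left)}, keep {ball_in(b2,rmC), ball_in(b5,rmC), robot_in(rmC)}, require {carry(b3,left), robot_in(rmC)}
    → {ball_in(b2,rmC), ball_in(b5,rmC), carry(b3,left), robot_in(rmC)}
  through step 1 (drop(b5,rmC,right)): drop {ball_in(b5,rmC)}, keep {ball_in(b2,rmC), carry(b3,left), robot_in(rmC)}, require {carry(b5,right), robot_in(rmC)}
    → {ball_in(b2,rmC), carry(b3,left), carry(b5,right), robot_in(rmC)}

== RESULT ==
["ball_in(b2,rmC)", "carry(b3,left)", "carry(b5,right)", "robot_in(rmC)"]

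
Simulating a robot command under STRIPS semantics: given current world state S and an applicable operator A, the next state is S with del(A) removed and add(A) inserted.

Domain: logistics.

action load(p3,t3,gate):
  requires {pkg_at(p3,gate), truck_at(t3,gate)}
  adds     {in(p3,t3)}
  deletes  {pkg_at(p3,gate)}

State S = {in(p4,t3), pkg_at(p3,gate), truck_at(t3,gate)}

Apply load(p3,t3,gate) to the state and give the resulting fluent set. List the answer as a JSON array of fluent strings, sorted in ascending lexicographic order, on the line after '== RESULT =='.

Compute (S \ del) ∪ add:
  pre ⊆ S: {pkg_at(p3,gate), truck_at(t3,gate)} ⊆ S  — applicable
  S \ del = {in(p4,t3), truck_at(t3,gate)}
  ∪ add   = {in(p3,t3), in(p4,t3), truck_at(t3,gate)}

== RESULT ==
["in(p3,t3)", "in(p4,t3)", "truck_at(t3,gate)"]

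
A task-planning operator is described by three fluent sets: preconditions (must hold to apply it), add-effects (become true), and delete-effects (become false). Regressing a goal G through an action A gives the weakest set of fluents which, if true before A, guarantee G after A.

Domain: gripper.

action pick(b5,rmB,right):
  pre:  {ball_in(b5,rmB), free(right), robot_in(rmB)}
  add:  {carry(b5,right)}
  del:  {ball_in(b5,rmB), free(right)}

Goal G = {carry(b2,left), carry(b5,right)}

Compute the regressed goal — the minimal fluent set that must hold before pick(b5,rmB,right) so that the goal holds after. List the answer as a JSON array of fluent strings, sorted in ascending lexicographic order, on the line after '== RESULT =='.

Regress:
  G ∩ del = {}  (empty — regression defined)
  G \ add = {carry(b2,left), carry(b5,right)} \ {carry(b5,right)} = {carry(b2,left)}
  ∪ pre   = {carry(b2,left)} ∪ {ball_in(b5,rmB), free(right), robot_in(rmB)}
          = {ball_in(b5,rmB), carry(b2,left), free(right), robot_in(rmB)}

== RESULT ==
["ball_in(b5,rmB)", "carry(b2,left)", "free(right)", "robot_in(rmB)"]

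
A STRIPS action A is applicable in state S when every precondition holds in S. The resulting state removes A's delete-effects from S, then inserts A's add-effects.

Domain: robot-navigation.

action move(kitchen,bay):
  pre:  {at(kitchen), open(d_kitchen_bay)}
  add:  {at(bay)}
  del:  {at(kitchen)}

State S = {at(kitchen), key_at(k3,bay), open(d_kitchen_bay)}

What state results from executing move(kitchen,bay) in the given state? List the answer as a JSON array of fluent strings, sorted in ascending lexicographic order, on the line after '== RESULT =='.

Progress:
  pre ⊆ S: {at(kitchen), open(d_kitchen_bay)} ⊆ S  — applicable
  S \ del = {key_at(k3,bay), open(d_kitchen_bay)}
  ∪ add   = {at(bay), key_at(k3,bay), open(d_kitchen_bay)}

== RESULT ==
["at(bay)", "key_at(k3,bay)", "open(d_kitchen_bay)"]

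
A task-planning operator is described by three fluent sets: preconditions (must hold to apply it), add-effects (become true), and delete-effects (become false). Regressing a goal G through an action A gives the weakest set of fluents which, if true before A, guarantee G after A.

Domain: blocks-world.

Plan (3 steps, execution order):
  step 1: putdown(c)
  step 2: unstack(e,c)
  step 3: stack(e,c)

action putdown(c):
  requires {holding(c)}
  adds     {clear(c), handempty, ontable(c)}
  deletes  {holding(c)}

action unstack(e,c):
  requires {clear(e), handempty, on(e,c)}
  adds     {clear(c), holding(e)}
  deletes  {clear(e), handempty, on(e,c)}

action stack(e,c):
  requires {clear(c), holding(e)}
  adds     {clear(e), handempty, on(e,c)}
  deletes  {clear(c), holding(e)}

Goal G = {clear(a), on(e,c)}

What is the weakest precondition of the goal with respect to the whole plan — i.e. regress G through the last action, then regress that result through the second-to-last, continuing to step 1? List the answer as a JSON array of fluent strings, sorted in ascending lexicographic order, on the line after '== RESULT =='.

Work backward from the goal:
  through step 3 (stack(e,c)): drop {on(e,c)}, keep {clear(a)}, require {clear(c), holding(e)}
    → {clear(a), clear(c), holding(e)}
  through step 2 (unstack(e,c)): drop {clear(c), holding(e)}, keep {clear(a)}, require {clear(e), handempty, on(e,c)}
    → {clear(a), clear(e), handempty, on(e,c)}
  through step 1 (putdown(c)): drop {handempty}, keep {clear(a), clear(e), on(e,c)}, require {holding(c)}
    → {clear(a), clear(e), holding(c), on(e,c)}

== RESULT ==
["clear(a)", "clear(e)", "holding(c)", "on(e,c)"]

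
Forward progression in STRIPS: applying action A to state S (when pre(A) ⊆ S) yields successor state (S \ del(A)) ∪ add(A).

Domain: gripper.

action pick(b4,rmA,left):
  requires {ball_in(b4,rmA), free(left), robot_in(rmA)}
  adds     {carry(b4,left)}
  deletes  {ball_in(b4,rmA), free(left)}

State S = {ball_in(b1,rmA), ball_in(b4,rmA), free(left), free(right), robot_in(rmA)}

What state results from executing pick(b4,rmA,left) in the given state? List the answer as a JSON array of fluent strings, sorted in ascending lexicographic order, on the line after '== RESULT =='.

Compute (S \ del) ∪ add:
  pre ⊆ S: {ball_in(b4,rmA), free(left), robot_in(rmA)} ⊆ S  — applicable
  S \ del = {ball_in(b1,rmA), free(right), robot_in(rmA)}
  ∪ add   = {ball_in(b1,rmA), carry(b4,left), free(right), robot_in(rmA)}

== RESULT ==
["ball_in(b1,rmA)", "carry(b4,left)", "free(right)", "robot_in(rmA)"]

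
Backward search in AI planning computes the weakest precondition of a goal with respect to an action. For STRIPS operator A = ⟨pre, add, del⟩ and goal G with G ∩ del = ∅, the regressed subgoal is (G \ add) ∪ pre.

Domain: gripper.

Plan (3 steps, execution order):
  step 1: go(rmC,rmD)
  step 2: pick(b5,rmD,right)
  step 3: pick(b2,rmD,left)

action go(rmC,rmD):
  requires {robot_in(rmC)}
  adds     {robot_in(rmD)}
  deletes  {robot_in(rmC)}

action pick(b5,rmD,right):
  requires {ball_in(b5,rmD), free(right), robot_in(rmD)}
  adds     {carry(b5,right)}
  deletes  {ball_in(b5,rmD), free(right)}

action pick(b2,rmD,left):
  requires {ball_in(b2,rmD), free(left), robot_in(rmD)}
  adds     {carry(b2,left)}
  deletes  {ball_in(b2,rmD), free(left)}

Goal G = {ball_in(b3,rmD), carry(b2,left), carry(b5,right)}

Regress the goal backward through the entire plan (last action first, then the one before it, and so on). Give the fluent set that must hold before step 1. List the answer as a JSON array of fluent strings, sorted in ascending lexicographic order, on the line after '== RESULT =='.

Regress step by step:
  through step 3 (pick(b2,rmD,left)): drop {carry(b2,left)}, keep {ball_in(b3,rmD), carry(b5,right)}, require {ball_in(b2,rmD), free(left), robot_in(rmD)}
    → {ball_in(b2,rmD), ball_in(b3,rmD), carry(b5,right), free(left), robot_in(rmD)}
  through step 2 (pick(b5,rmD,right)): drop {carry(b5,right)}, keep {ball_in(b2,rmD), ball_in(b3,rmD), free(left), robot_in(rmD)}, require {ball_in(b5,rmD), free(right), robot_in(rmD)}
    → {ball_in(b2,rmD), ball_in(b3,rmD), ball_in(b5,rmD), free(left), free(right), robot_in(rmD)}
  through step 1 (go(rmC,rmD)): drop {robot_in(rmD)}, keep {ball_in(b2,rmD), ball_in(b3,rmD), ball_in(b5,rmD), free(left), free(right)}, require {robot_in(rmC)}
    → {ball_in(b2,rmD), ball_in(b3,rmD), ball_in(b5,rmD), free(left), free(right), robot_in(rmC)}

== RESULT ==
["ball_in(b2,rmD)", "ball_in(b3,rmD)", "ball_in(b5,rmD)", "free(left)", "free(right)", "robot_in(rmC)"]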